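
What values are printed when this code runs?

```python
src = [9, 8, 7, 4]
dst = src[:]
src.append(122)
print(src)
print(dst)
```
[9, 8, 7, 4, 122]
[9, 8, 7, 4]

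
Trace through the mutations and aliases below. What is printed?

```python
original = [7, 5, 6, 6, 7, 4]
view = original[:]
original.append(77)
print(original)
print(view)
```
[7, 5, 6, 6, 7, 4, 77]
[7, 5, 6, 6, 7, 4]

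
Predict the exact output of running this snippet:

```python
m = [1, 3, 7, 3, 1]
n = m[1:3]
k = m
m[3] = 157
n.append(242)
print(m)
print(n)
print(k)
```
[1, 3, 7, 157, 1]
[3, 7, 242]
[1, 3, 7, 157, 1]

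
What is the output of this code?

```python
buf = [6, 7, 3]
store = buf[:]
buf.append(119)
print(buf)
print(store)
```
[6, 7, 3, 119]
[6, 7, 3]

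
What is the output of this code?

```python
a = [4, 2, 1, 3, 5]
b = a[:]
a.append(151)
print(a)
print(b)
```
[4, 2, 1, 3, 5, 151]
[4, 2, 1, 3, 5]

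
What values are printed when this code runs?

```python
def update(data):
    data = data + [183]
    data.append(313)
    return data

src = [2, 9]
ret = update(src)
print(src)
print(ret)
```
[2, 9]
[2, 9, 183, 313]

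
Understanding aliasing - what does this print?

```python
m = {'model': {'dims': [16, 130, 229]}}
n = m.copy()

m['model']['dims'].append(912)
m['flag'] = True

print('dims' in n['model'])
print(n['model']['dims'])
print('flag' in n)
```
True
[16, 130, 229, 912]
False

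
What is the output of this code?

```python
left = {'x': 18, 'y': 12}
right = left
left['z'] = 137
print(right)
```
{'x': 18, 'y': 12, 'z': 137}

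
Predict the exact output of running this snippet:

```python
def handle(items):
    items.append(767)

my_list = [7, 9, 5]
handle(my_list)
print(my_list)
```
[7, 9, 5, 767]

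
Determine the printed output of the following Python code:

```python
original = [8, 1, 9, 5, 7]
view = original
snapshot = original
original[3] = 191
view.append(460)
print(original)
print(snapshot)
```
[8, 1, 9, 191, 7, 460]
[8, 1, 9, 191, 7, 460]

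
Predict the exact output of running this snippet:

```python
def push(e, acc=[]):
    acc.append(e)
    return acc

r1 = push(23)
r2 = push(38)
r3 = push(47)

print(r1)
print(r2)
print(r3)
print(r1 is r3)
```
[23, 38, 47]
[23, 38, 47]
[23, 38, 47]
True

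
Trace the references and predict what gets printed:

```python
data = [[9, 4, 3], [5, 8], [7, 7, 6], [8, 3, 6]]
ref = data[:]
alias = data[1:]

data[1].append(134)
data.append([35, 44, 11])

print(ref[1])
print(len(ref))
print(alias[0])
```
[5, 8, 134]
4
[5, 8, 134]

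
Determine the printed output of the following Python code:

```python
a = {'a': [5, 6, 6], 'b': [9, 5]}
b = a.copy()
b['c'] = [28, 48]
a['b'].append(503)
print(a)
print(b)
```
{'a': [5, 6, 6], 'b': [9, 5, 503]}
{'a': [5, 6, 6], 'b': [9, 5, 503], 'c': [28, 48]}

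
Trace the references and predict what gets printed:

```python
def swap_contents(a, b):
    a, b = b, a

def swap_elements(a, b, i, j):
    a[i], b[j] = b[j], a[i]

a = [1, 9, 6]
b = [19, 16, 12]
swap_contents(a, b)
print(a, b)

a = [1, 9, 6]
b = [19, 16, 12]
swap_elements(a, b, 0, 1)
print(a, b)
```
[1, 9, 6] [19, 16, 12]
[16, 9, 6] [19, 1, 12]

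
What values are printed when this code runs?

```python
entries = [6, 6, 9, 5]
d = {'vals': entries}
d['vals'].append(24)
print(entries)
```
[6, 6, 9, 5, 24]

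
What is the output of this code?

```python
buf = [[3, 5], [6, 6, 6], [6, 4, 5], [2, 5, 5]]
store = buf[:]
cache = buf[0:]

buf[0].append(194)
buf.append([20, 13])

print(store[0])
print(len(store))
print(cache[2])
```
[3, 5, 194]
4
[6, 4, 5]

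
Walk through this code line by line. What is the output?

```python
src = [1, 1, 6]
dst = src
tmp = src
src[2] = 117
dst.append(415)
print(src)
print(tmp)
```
[1, 1, 117, 415]
[1, 1, 117, 415]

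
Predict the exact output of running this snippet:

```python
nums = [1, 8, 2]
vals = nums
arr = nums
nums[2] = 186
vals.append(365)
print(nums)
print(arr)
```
[1, 8, 186, 365]
[1, 8, 186, 365]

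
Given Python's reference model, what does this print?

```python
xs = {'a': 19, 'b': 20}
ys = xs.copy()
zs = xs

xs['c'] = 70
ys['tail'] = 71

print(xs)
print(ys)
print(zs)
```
{'a': 19, 'b': 20, 'c': 70}
{'a': 19, 'b': 20, 'tail': 71}
{'a': 19, 'b': 20, 'c': 70}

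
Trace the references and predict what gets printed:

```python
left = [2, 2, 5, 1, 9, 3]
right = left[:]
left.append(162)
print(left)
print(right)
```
[2, 2, 5, 1, 9, 3, 162]
[2, 2, 5, 1, 9, 3]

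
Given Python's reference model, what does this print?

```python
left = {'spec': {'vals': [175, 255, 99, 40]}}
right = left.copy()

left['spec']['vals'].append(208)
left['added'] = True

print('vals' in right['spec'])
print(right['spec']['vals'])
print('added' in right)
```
True
[175, 255, 99, 40, 208]
False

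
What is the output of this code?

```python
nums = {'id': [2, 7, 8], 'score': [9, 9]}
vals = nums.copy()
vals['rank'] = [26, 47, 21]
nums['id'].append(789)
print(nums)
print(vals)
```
{'id': [2, 7, 8, 789], 'score': [9, 9]}
{'id': [2, 7, 8, 789], 'score': [9, 9], 'rank': [26, 47, 21]}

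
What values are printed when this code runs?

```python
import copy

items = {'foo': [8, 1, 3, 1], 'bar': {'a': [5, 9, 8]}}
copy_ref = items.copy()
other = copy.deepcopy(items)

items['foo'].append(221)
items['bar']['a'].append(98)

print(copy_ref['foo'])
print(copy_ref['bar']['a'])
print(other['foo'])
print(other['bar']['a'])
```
[8, 1, 3, 1, 221]
[5, 9, 8, 98]
[8, 1, 3, 1]
[5, 9, 8]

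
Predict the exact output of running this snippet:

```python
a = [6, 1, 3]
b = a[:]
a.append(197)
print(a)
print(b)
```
[6, 1, 3, 197]
[6, 1, 3]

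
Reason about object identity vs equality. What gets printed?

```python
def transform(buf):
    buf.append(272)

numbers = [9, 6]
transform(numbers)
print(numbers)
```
[9, 6, 272]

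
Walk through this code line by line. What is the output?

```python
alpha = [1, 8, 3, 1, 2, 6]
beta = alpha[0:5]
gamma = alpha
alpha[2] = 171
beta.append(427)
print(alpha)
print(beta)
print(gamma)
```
[1, 8, 171, 1, 2, 6]
[1, 8, 3, 1, 2, 427]
[1, 8, 171, 1, 2, 6]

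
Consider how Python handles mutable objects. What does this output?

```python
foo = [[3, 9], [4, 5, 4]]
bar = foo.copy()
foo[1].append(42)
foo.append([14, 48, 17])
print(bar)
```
[[3, 9], [4, 5, 4, 42]]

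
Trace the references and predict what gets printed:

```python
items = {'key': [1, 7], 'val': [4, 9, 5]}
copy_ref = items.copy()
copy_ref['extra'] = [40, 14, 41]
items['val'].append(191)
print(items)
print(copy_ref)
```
{'key': [1, 7], 'val': [4, 9, 5, 191]}
{'key': [1, 7], 'val': [4, 9, 5, 191], 'extra': [40, 14, 41]}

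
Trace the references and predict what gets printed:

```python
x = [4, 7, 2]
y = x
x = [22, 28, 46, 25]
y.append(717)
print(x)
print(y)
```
[22, 28, 46, 25]
[4, 7, 2, 717]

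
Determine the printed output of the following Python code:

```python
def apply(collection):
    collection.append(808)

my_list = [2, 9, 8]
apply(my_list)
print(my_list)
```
[2, 9, 8, 808]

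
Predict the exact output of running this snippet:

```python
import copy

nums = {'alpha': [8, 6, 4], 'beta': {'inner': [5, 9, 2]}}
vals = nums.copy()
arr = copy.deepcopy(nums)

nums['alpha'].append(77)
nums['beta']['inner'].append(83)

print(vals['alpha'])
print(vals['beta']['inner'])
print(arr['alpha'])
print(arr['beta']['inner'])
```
[8, 6, 4, 77]
[5, 9, 2, 83]
[8, 6, 4]
[5, 9, 2]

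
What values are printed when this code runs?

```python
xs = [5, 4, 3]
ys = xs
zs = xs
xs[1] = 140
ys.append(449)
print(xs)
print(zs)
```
[5, 140, 3, 449]
[5, 140, 3, 449]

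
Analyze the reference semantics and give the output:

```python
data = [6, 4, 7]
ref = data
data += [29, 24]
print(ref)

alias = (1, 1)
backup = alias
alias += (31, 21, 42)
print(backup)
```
[6, 4, 7, 29, 24]
(1, 1)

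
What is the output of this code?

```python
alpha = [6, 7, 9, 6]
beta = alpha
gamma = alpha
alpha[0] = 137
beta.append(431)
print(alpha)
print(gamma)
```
[137, 7, 9, 6, 431]
[137, 7, 9, 6, 431]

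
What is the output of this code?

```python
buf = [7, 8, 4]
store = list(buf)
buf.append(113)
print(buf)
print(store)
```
[7, 8, 4, 113]
[7, 8, 4]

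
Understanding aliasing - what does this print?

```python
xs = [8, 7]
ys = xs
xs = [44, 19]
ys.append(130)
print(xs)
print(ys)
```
[44, 19]
[8, 7, 130]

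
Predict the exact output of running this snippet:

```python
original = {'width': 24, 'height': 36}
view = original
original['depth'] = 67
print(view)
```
{'width': 24, 'height': 36, 'depth': 67}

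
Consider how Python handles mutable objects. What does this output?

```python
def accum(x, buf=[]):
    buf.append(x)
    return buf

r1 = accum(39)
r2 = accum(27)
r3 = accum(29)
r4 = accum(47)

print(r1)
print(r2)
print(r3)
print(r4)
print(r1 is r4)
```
[39, 27, 29, 47]
[39, 27, 29, 47]
[39, 27, 29, 47]
[39, 27, 29, 47]
True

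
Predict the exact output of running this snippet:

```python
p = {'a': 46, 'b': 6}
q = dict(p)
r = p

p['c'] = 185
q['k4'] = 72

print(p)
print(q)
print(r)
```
{'a': 46, 'b': 6, 'c': 185}
{'a': 46, 'b': 6, 'k4': 72}
{'a': 46, 'b': 6, 'c': 185}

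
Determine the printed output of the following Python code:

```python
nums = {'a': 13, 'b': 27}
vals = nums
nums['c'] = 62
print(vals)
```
{'a': 13, 'b': 27, 'c': 62}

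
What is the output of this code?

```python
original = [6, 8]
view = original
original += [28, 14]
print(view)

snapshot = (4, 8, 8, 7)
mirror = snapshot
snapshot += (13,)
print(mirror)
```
[6, 8, 28, 14]
(4, 8, 8, 7)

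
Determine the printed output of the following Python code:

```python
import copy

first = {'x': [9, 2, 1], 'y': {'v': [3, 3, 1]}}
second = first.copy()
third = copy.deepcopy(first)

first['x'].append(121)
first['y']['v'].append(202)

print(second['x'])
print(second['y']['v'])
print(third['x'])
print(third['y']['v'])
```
[9, 2, 1, 121]
[3, 3, 1, 202]
[9, 2, 1]
[3, 3, 1]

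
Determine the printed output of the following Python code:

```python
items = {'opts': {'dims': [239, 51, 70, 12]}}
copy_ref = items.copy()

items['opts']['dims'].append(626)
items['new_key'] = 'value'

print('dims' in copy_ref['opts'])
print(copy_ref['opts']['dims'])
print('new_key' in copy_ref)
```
True
[239, 51, 70, 12, 626]
False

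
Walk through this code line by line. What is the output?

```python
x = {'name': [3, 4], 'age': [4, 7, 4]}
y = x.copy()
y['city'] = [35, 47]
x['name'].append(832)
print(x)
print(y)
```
{'name': [3, 4, 832], 'age': [4, 7, 4]}
{'name': [3, 4, 832], 'age': [4, 7, 4], 'city': [35, 47]}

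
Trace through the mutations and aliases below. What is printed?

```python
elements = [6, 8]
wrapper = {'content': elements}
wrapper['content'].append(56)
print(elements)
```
[6, 8, 56]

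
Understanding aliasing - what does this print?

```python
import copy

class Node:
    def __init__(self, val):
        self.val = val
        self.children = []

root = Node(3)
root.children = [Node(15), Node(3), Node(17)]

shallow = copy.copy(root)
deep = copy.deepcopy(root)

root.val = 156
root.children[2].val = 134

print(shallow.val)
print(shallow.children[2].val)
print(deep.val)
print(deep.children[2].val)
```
3
134
3
17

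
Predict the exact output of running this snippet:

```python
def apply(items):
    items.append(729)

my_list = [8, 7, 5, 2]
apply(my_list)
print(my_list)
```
[8, 7, 5, 2, 729]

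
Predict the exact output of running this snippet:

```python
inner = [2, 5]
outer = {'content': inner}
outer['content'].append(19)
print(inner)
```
[2, 5, 19]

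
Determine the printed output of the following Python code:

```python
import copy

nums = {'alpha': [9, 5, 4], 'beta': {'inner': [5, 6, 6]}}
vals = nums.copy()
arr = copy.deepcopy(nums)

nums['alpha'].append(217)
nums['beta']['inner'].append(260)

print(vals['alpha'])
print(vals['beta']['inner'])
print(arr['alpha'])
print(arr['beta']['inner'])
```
[9, 5, 4, 217]
[5, 6, 6, 260]
[9, 5, 4]
[5, 6, 6]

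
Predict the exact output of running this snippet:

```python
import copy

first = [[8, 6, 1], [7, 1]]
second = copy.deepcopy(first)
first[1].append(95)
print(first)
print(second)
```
[[8, 6, 1], [7, 1, 95]]
[[8, 6, 1], [7, 1]]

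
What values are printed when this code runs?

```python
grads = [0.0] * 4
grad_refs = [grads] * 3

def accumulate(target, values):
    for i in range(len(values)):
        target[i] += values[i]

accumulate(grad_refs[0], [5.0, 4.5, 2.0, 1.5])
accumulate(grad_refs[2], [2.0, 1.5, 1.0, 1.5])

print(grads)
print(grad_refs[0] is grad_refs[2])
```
[7.0, 6.0, 3.0, 3.0]
True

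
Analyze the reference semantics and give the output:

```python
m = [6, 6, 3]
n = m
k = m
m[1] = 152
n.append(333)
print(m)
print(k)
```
[6, 152, 3, 333]
[6, 152, 3, 333]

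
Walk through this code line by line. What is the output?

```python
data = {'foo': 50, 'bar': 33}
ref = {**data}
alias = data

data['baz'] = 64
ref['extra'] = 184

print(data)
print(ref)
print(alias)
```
{'foo': 50, 'bar': 33, 'baz': 64}
{'foo': 50, 'bar': 33, 'extra': 184}
{'foo': 50, 'bar': 33, 'baz': 64}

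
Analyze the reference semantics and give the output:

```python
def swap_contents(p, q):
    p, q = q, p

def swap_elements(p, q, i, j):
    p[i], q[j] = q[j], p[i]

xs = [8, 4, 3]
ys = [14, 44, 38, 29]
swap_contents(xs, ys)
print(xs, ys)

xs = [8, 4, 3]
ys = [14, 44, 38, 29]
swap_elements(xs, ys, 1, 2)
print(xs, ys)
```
[8, 4, 3] [14, 44, 38, 29]
[8, 38, 3] [14, 44, 4, 29]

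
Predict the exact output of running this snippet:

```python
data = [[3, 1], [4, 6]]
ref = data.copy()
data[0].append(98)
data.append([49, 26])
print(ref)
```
[[3, 1, 98], [4, 6]]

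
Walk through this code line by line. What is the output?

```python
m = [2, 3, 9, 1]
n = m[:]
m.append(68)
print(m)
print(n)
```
[2, 3, 9, 1, 68]
[2, 3, 9, 1]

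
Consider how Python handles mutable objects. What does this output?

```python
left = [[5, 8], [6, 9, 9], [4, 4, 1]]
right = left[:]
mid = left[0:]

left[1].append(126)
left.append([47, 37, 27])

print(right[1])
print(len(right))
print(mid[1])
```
[6, 9, 9, 126]
3
[6, 9, 9, 126]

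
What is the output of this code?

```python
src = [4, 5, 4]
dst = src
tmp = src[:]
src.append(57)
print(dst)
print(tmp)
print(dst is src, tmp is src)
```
[4, 5, 4, 57]
[4, 5, 4]
True False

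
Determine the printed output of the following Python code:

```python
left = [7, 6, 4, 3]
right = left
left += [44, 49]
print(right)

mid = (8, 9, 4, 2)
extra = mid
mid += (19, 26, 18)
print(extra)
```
[7, 6, 4, 3, 44, 49]
(8, 9, 4, 2)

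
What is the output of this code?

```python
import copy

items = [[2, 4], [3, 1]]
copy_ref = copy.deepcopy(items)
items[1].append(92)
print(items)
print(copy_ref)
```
[[2, 4], [3, 1, 92]]
[[2, 4], [3, 1]]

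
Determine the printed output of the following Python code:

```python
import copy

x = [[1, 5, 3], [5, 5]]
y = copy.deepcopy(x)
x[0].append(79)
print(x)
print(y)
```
[[1, 5, 3, 79], [5, 5]]
[[1, 5, 3], [5, 5]]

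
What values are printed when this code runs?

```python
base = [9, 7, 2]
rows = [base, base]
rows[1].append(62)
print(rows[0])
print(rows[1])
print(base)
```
[9, 7, 2, 62]
[9, 7, 2, 62]
[9, 7, 2, 62]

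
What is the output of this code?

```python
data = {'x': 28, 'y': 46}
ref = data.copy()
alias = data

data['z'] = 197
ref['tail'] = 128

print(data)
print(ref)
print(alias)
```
{'x': 28, 'y': 46, 'z': 197}
{'x': 28, 'y': 46, 'tail': 128}
{'x': 28, 'y': 46, 'z': 197}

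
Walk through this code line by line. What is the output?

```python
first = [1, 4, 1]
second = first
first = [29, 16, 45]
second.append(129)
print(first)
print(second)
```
[29, 16, 45]
[1, 4, 1, 129]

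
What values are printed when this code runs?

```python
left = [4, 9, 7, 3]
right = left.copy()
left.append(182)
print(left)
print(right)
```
[4, 9, 7, 3, 182]
[4, 9, 7, 3]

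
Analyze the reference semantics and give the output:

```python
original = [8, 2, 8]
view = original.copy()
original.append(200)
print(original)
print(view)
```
[8, 2, 8, 200]
[8, 2, 8]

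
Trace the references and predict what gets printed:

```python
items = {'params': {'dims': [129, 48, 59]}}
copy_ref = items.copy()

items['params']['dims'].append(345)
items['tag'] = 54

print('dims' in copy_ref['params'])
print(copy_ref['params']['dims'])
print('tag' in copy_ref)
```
True
[129, 48, 59, 345]
False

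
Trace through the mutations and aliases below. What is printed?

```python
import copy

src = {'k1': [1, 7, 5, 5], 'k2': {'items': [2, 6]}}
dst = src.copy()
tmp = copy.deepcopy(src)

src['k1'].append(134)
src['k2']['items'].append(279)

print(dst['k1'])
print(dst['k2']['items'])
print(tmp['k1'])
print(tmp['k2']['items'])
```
[1, 7, 5, 5, 134]
[2, 6, 279]
[1, 7, 5, 5]
[2, 6]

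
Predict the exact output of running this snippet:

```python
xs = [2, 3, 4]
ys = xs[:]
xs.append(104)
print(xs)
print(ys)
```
[2, 3, 4, 104]
[2, 3, 4]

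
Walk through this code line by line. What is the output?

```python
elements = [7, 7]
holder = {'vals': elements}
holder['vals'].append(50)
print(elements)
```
[7, 7, 50]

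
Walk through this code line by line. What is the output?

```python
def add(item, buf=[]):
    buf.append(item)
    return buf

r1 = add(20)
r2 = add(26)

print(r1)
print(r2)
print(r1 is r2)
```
[20, 26]
[20, 26]
True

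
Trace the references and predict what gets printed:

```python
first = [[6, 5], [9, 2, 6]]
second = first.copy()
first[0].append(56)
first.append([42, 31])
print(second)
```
[[6, 5, 56], [9, 2, 6]]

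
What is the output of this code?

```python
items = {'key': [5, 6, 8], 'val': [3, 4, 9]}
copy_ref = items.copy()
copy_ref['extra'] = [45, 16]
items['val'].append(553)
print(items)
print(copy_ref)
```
{'key': [5, 6, 8], 'val': [3, 4, 9, 553]}
{'key': [5, 6, 8], 'val': [3, 4, 9, 553], 'extra': [45, 16]}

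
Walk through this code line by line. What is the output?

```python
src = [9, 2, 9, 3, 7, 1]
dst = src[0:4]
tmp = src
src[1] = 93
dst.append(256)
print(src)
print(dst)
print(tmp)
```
[9, 93, 9, 3, 7, 1]
[9, 2, 9, 3, 256]
[9, 93, 9, 3, 7, 1]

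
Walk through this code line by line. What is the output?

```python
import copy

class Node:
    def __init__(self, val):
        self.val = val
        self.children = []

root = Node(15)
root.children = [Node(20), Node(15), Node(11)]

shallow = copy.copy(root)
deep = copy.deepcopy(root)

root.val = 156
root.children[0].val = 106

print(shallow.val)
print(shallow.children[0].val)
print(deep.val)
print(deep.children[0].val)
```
15
106
15
20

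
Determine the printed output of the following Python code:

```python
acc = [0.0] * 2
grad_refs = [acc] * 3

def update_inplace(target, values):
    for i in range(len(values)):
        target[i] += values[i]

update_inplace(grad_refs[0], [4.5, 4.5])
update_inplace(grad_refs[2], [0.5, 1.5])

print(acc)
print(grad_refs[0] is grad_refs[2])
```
[5.0, 6.0]
True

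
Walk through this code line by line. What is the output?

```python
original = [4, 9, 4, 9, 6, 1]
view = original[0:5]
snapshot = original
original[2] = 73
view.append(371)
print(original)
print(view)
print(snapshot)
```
[4, 9, 73, 9, 6, 1]
[4, 9, 4, 9, 6, 371]
[4, 9, 73, 9, 6, 1]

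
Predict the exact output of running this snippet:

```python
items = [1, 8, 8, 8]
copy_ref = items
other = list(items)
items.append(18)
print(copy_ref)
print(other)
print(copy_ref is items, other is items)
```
[1, 8, 8, 8, 18]
[1, 8, 8, 8]
True False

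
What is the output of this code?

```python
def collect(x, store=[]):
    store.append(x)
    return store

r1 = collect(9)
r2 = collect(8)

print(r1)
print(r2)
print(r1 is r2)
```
[9, 8]
[9, 8]
True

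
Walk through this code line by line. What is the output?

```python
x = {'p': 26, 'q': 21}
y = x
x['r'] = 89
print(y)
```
{'p': 26, 'q': 21, 'r': 89}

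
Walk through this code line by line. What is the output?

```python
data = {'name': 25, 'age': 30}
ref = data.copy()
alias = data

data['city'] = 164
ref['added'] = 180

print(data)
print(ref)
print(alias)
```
{'name': 25, 'age': 30, 'city': 164}
{'name': 25, 'age': 30, 'added': 180}
{'name': 25, 'age': 30, 'city': 164}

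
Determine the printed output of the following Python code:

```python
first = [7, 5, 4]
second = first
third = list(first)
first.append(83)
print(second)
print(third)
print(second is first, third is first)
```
[7, 5, 4, 83]
[7, 5, 4]
True False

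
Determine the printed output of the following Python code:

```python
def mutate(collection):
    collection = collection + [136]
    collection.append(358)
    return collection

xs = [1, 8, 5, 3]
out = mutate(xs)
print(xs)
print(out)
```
[1, 8, 5, 3]
[1, 8, 5, 3, 136, 358]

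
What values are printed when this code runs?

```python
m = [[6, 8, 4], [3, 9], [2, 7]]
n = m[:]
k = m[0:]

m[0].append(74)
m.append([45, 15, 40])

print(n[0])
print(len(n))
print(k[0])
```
[6, 8, 4, 74]
3
[6, 8, 4, 74]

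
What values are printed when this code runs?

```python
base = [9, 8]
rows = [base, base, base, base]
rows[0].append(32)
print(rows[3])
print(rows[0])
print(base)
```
[9, 8, 32]
[9, 8, 32]
[9, 8, 32]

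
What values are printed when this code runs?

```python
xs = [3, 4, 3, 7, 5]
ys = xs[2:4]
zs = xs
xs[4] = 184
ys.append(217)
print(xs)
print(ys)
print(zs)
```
[3, 4, 3, 7, 184]
[3, 7, 217]
[3, 4, 3, 7, 184]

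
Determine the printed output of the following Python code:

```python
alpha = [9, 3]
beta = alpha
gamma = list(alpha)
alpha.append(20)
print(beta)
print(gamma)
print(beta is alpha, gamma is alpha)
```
[9, 3, 20]
[9, 3]
True False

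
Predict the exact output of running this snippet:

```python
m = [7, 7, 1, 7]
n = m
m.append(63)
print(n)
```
[7, 7, 1, 7, 63]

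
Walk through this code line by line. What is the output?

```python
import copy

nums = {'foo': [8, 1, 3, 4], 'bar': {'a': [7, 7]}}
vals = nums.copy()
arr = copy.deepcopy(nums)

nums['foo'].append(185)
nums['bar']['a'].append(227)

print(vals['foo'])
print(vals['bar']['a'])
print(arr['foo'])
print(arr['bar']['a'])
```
[8, 1, 3, 4, 185]
[7, 7, 227]
[8, 1, 3, 4]
[7, 7]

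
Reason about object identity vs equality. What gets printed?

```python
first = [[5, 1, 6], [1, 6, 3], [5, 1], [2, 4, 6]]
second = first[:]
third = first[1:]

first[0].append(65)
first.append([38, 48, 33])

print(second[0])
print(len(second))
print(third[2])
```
[5, 1, 6, 65]
4
[2, 4, 6]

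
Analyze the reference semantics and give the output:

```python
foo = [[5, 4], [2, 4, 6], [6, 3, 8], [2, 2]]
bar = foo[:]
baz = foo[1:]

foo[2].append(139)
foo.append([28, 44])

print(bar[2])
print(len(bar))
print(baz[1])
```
[6, 3, 8, 139]
4
[6, 3, 8, 139]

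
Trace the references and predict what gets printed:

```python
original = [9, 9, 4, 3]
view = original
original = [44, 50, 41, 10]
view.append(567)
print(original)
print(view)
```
[44, 50, 41, 10]
[9, 9, 4, 3, 567]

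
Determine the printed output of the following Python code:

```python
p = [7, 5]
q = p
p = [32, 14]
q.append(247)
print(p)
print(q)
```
[32, 14]
[7, 5, 247]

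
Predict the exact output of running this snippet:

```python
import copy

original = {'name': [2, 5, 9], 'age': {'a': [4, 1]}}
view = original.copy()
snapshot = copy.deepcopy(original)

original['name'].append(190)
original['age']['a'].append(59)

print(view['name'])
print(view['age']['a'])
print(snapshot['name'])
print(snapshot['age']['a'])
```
[2, 5, 9, 190]
[4, 1, 59]
[2, 5, 9]
[4, 1]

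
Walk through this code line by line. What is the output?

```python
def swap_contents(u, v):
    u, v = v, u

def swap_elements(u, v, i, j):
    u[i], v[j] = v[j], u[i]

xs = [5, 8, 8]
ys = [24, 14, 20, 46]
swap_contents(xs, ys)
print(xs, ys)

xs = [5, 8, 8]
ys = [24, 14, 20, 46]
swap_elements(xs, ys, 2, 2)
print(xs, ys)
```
[5, 8, 8] [24, 14, 20, 46]
[5, 8, 20] [24, 14, 8, 46]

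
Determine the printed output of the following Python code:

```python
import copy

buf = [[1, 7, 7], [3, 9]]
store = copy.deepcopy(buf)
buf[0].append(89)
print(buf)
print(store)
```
[[1, 7, 7, 89], [3, 9]]
[[1, 7, 7], [3, 9]]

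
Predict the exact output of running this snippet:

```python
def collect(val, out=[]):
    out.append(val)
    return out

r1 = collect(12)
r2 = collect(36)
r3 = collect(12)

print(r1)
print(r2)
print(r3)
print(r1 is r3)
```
[12, 36, 12]
[12, 36, 12]
[12, 36, 12]
True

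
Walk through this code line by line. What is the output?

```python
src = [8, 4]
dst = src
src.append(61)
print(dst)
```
[8, 4, 61]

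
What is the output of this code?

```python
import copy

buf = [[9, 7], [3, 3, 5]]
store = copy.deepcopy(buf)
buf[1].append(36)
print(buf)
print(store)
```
[[9, 7], [3, 3, 5, 36]]
[[9, 7], [3, 3, 5]]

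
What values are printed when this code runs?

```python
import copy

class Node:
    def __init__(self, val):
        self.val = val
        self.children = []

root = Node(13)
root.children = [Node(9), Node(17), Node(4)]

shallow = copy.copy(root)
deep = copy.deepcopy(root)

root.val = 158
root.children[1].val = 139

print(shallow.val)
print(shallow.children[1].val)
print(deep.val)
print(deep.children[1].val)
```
13
139
13
17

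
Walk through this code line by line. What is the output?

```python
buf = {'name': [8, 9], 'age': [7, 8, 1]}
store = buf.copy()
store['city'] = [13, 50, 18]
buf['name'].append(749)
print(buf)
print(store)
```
{'name': [8, 9, 749], 'age': [7, 8, 1]}
{'name': [8, 9, 749], 'age': [7, 8, 1], 'city': [13, 50, 18]}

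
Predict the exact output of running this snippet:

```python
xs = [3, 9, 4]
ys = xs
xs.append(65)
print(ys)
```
[3, 9, 4, 65]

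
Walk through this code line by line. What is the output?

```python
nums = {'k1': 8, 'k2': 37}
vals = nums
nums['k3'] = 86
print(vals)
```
{'k1': 8, 'k2': 37, 'k3': 86}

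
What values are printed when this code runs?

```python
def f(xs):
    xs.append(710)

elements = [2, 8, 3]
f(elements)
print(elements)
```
[2, 8, 3, 710]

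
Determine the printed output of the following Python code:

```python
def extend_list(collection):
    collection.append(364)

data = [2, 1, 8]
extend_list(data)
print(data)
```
[2, 1, 8, 364]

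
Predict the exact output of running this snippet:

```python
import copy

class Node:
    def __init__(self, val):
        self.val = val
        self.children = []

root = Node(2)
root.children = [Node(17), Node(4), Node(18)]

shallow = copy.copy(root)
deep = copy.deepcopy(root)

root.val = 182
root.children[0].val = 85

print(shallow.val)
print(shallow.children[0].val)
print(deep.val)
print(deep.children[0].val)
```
2
85
2
17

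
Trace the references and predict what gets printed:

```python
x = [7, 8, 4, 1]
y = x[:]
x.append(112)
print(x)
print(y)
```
[7, 8, 4, 1, 112]
[7, 8, 4, 1]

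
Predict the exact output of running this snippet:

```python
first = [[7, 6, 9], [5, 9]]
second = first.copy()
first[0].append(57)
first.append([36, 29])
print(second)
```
[[7, 6, 9, 57], [5, 9]]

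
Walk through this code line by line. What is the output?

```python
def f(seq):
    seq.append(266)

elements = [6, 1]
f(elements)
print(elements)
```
[6, 1, 266]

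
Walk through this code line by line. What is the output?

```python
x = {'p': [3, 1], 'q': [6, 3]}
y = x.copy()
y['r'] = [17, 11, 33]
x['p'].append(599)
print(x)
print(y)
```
{'p': [3, 1, 599], 'q': [6, 3]}
{'p': [3, 1, 599], 'q': [6, 3], 'r': [17, 11, 33]}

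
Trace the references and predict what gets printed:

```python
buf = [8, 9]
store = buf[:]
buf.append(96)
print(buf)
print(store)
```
[8, 9, 96]
[8, 9]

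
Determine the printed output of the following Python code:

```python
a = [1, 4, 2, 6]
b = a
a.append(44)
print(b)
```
[1, 4, 2, 6, 44]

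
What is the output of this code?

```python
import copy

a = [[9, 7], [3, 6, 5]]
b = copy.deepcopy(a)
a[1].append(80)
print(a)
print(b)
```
[[9, 7], [3, 6, 5, 80]]
[[9, 7], [3, 6, 5]]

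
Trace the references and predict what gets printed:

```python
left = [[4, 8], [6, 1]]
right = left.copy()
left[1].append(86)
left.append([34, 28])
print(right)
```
[[4, 8], [6, 1, 86]]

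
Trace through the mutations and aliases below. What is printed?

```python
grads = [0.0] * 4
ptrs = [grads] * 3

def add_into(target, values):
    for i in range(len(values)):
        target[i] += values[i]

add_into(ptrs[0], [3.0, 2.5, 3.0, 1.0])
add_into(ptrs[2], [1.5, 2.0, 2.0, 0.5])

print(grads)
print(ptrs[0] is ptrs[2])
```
[4.5, 4.5, 5.0, 1.5]
True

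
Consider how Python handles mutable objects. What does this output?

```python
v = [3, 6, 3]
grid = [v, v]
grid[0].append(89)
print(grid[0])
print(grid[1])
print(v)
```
[3, 6, 3, 89]
[3, 6, 3, 89]
[3, 6, 3, 89]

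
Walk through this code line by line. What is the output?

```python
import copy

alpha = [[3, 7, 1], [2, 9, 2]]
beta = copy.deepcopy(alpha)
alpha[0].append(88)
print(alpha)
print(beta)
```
[[3, 7, 1, 88], [2, 9, 2]]
[[3, 7, 1], [2, 9, 2]]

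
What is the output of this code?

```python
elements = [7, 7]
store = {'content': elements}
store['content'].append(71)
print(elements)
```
[7, 7, 71]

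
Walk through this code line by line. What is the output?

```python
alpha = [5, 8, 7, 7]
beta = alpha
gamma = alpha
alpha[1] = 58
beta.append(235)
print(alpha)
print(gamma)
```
[5, 58, 7, 7, 235]
[5, 58, 7, 7, 235]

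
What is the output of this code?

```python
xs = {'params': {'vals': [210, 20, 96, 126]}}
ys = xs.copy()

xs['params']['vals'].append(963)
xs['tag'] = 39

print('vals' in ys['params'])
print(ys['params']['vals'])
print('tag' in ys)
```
True
[210, 20, 96, 126, 963]
False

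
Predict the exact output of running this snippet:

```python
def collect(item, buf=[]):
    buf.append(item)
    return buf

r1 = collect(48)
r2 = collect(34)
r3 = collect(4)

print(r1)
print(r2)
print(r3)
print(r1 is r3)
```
[48, 34, 4]
[48, 34, 4]
[48, 34, 4]
True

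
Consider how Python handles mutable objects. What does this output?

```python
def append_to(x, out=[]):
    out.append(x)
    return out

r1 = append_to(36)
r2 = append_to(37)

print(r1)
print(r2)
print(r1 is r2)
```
[36, 37]
[36, 37]
True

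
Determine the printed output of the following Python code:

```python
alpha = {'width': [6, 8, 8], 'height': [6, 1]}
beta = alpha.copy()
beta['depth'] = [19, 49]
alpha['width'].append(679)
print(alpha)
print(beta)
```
{'width': [6, 8, 8, 679], 'height': [6, 1]}
{'width': [6, 8, 8, 679], 'height': [6, 1], 'depth': [19, 49]}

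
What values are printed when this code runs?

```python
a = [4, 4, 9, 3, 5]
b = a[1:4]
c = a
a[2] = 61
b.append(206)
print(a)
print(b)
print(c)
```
[4, 4, 61, 3, 5]
[4, 9, 3, 206]
[4, 4, 61, 3, 5]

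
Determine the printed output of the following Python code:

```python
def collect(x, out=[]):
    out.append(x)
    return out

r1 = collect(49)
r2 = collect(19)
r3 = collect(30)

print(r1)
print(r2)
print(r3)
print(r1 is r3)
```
[49, 19, 30]
[49, 19, 30]
[49, 19, 30]
True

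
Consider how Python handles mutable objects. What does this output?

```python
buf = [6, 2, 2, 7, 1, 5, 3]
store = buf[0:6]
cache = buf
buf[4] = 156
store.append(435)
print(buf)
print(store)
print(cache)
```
[6, 2, 2, 7, 156, 5, 3]
[6, 2, 2, 7, 1, 5, 435]
[6, 2, 2, 7, 156, 5, 3]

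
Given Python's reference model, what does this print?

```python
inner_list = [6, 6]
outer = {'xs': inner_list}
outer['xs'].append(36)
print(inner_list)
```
[6, 6, 36]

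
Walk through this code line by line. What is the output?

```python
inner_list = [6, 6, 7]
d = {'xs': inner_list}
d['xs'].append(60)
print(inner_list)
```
[6, 6, 7, 60]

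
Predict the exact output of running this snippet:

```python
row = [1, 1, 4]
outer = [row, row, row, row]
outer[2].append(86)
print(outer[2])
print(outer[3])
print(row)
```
[1, 1, 4, 86]
[1, 1, 4, 86]
[1, 1, 4, 86]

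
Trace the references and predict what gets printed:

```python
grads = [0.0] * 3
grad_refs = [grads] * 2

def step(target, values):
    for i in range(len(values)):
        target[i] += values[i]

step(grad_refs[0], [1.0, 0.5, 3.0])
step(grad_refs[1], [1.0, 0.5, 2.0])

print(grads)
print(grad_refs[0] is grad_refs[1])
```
[2.0, 1.0, 5.0]
True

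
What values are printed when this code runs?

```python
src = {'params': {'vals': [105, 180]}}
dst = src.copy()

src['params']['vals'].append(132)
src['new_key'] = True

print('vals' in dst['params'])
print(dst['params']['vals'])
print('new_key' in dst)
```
True
[105, 180, 132]
False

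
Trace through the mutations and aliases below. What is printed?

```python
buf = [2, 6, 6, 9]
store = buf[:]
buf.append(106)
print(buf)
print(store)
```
[2, 6, 6, 9, 106]
[2, 6, 6, 9]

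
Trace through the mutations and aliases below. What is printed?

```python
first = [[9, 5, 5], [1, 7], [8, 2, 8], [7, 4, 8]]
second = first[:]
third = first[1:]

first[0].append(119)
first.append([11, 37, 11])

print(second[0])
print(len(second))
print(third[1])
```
[9, 5, 5, 119]
4
[8, 2, 8]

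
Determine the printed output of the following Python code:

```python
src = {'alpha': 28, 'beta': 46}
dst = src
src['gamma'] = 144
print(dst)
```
{'alpha': 28, 'beta': 46, 'gamma': 144}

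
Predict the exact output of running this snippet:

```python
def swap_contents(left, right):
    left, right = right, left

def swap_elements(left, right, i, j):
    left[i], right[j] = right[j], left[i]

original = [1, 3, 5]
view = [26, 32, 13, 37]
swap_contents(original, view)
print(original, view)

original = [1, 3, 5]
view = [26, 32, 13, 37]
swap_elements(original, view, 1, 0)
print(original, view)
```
[1, 3, 5] [26, 32, 13, 37]
[1, 26, 5] [3, 32, 13, 37]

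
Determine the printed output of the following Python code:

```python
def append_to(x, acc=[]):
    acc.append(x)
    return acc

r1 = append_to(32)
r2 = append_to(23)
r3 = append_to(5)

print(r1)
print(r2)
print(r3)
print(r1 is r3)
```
[32, 23, 5]
[32, 23, 5]
[32, 23, 5]
True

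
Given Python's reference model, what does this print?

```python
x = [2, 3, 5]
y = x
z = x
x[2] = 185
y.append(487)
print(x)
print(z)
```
[2, 3, 185, 487]
[2, 3, 185, 487]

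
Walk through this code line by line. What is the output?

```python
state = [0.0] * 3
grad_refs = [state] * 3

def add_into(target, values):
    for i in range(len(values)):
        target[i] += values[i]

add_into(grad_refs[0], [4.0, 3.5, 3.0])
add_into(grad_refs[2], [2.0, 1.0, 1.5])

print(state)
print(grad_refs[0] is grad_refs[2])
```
[6.0, 4.5, 4.5]
True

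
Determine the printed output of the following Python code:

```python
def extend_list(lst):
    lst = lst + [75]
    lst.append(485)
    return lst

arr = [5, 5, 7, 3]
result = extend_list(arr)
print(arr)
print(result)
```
[5, 5, 7, 3]
[5, 5, 7, 3, 75, 485]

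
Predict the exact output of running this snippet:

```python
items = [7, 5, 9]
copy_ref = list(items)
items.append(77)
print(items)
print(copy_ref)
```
[7, 5, 9, 77]
[7, 5, 9]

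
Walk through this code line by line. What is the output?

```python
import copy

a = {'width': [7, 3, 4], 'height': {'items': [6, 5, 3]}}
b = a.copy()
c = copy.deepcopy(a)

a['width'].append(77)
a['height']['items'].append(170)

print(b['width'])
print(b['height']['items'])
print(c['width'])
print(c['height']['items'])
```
[7, 3, 4, 77]
[6, 5, 3, 170]
[7, 3, 4]
[6, 5, 3]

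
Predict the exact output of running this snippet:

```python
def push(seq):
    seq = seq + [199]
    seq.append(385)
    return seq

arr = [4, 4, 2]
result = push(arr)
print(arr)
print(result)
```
[4, 4, 2]
[4, 4, 2, 199, 385]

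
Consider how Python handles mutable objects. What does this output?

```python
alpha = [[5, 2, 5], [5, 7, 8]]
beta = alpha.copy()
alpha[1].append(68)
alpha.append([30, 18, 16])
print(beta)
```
[[5, 2, 5], [5, 7, 8, 68]]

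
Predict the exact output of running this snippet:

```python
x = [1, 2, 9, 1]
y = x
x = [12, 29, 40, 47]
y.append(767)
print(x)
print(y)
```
[12, 29, 40, 47]
[1, 2, 9, 1, 767]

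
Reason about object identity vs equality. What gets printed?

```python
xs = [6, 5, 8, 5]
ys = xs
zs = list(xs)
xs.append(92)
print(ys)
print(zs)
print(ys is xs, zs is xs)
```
[6, 5, 8, 5, 92]
[6, 5, 8, 5]
True False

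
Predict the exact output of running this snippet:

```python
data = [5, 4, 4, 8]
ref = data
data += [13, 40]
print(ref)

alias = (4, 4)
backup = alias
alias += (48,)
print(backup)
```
[5, 4, 4, 8, 13, 40]
(4, 4)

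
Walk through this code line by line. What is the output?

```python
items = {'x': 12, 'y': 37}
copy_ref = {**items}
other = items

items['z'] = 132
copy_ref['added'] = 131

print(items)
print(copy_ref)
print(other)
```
{'x': 12, 'y': 37, 'z': 132}
{'x': 12, 'y': 37, 'added': 131}
{'x': 12, 'y': 37, 'z': 132}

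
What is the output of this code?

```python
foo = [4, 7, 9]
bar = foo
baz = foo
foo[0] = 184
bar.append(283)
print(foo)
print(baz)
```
[184, 7, 9, 283]
[184, 7, 9, 283]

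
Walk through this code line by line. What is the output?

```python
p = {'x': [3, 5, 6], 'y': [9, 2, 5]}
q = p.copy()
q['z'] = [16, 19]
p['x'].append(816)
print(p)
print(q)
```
{'x': [3, 5, 6, 816], 'y': [9, 2, 5]}
{'x': [3, 5, 6, 816], 'y': [9, 2, 5], 'z': [16, 19]}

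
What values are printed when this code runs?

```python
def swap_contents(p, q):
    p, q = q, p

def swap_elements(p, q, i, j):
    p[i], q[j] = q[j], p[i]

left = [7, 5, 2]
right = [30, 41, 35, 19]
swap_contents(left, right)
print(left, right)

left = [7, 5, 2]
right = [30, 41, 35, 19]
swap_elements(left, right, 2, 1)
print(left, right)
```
[7, 5, 2] [30, 41, 35, 19]
[7, 5, 41] [30, 2, 35, 19]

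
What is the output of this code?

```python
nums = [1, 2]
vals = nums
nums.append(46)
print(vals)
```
[1, 2, 46]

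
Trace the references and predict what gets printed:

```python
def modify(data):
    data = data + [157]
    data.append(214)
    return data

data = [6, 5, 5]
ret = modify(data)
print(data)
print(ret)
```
[6, 5, 5]
[6, 5, 5, 157, 214]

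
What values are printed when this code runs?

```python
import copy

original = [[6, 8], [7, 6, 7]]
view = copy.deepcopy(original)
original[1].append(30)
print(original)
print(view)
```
[[6, 8], [7, 6, 7, 30]]
[[6, 8], [7, 6, 7]]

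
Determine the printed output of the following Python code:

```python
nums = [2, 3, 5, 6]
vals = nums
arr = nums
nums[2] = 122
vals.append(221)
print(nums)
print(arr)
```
[2, 3, 122, 6, 221]
[2, 3, 122, 6, 221]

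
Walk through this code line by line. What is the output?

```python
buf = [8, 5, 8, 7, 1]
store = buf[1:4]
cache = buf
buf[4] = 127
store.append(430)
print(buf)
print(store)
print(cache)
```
[8, 5, 8, 7, 127]
[5, 8, 7, 430]
[8, 5, 8, 7, 127]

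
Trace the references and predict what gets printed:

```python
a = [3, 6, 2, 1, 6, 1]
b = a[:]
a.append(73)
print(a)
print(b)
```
[3, 6, 2, 1, 6, 1, 73]
[3, 6, 2, 1, 6, 1]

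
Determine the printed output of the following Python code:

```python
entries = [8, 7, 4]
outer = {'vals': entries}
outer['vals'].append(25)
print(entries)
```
[8, 7, 4, 25]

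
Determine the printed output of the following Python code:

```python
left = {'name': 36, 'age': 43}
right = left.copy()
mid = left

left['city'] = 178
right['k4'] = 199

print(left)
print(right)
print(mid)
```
{'name': 36, 'age': 43, 'city': 178}
{'name': 36, 'age': 43, 'k4': 199}
{'name': 36, 'age': 43, 'city': 178}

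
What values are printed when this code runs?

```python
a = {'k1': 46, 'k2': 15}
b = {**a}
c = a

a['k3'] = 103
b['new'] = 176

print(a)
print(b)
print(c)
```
{'k1': 46, 'k2': 15, 'k3': 103}
{'k1': 46, 'k2': 15, 'new': 176}
{'k1': 46, 'k2': 15, 'k3': 103}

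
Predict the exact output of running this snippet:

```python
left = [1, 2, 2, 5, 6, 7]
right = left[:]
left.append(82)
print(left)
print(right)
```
[1, 2, 2, 5, 6, 7, 82]
[1, 2, 2, 5, 6, 7]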